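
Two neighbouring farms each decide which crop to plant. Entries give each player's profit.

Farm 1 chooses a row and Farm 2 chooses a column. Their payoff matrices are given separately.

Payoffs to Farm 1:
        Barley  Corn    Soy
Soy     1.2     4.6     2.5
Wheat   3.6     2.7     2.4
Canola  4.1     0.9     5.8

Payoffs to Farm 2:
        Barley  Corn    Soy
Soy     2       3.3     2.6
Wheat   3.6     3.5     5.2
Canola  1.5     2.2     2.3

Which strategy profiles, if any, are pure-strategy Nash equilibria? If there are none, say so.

Farm 1 against Barley: payoffs 1.2, 3.6, 4.1 → best response Canola.
Farm 1 against Corn: payoffs 4.6, 2.7, 0.9 → best response Soy.
Farm 1 against Soy: payoffs 2.5, 2.4, 5.8 → best response Canola.
Farm 2 against Soy: payoffs 2, 3.3, 2.6 → best response Corn.
Farm 2 against Wheat: payoffs 3.6, 3.5, 5.2 → best response Soy.
Farm 2 against Canola: payoffs 1.5, 2.2, 2.3 → best response Soy.
Mutual best responses: (Soy, Corn); (Canola, Soy).

Pure-strategy Nash equilibria: (Soy, Corn); (Canola, Soy)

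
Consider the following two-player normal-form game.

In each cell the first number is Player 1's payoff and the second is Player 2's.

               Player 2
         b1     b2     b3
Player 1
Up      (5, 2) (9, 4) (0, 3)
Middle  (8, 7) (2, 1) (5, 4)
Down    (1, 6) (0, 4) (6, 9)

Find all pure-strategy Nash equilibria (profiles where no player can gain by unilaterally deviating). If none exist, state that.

Pure-strategy Nash equilibria: (Up, b2); (Middle, b1); (Down, b3)

(Up, b1): Player 1 can switch to Middle (5 → 8). Not NE.
(Up, b2): Player 1 gets 9, best alternative 2; Player 2 gets 4, best alternative 3. No profitable deviation — NE.
(Up, b3): Player 1 can switch to Middle (0 → 5). Not NE.
(Middle, b1): Player 1 gets 8, best alternative 5; Player 2 gets 7, best alternative 4. No profitable deviation — NE.
(Middle, b2): Player 1 can switch to Up (2 → 9). Not NE.
(Middle, b3): Player 1 can switch to Down (5 → 6). Not NE.
(Down, b1): Player 1 can switch to Up (1 → 5). Not NE.
(Down, b2): Player 1 can switch to Up (0 → 9). Not NE.
(Down, b3): Player 1 gets 6, best alternative 5; Player 2 gets 9, best alternative 6. No profitable deviation — NE.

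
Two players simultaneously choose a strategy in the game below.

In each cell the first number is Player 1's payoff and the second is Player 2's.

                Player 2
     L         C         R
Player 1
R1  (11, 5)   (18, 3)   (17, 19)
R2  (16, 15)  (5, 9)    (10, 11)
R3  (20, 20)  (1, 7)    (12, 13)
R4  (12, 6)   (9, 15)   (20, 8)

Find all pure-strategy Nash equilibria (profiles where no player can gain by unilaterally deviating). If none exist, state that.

(R3, L)

(R1, L): Player 1 can switch to R2 (11 → 16). Not NE.
(R1, C): Player 2 can switch to L (3 → 5). Not NE.
(R1, R): Player 1 can switch to R4 (17 → 20). Not NE.
(R2, L): Player 1 can switch to R3 (16 → 20). Not NE.
(R2, C): Player 1 can switch to R1 (5 → 18). Not NE.
(R2, R): Player 1 can switch to R1 (10 → 17). Not NE.
(R3, L): Player 1 gets 20, best alternative 16; Player 2 gets 20, best alternative 13. No profitable deviation — NE.
(R3, C): Player 1 can switch to R1 (1 → 18). Not NE.
(R3, R): Player 1 can switch to R1 (12 → 17). Not NE.
(R4, L): Player 1 can switch to R2 (12 → 16). Not NE.
(R4, C): Player 1 can switch to R1 (9 → 18). Not NE.
(R4, R): Player 2 can switch to C (8 → 15). Not NE.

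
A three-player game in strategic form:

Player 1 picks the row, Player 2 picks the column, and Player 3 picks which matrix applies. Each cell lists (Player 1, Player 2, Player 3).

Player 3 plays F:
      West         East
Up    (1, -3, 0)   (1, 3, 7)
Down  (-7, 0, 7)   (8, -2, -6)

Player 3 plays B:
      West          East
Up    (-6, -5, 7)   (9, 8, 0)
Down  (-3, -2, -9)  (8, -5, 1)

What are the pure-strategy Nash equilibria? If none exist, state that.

Mark each player's best response to every combination of opponents' strategies; a profile where every player is best-responding is a pure Nash equilibrium.
Player 1 against (West, F): payoffs 1, -7 → best response Up.
Player 1 against (West, B): payoffs -6, -3 → best response Down.
Player 1 against (East, F): payoffs 1, 8 → best response Down.
Player 1 against (East, B): payoffs 9, 8 → best response Up.
Player 2 against (Up, F): payoffs -3, 3 → best response East.
Player 2 against (Up, B): payoffs -5, 8 → best response East.
Player 2 against (Down, F): payoffs 0, -2 → best response West.
Player 2 against (Down, B): payoffs -2, -5 → best response West.
Player 3 against (Up, West): payoffs 0, 7 → best response B.
Player 3 against (Up, East): payoffs 7, 0 → best response F.
Player 3 against (Down, West): payoffs 7, -9 → best response F.
Player 3 against (Down, East): payoffs -6, 1 → best response B.
No profile is a mutual best response for all players.

none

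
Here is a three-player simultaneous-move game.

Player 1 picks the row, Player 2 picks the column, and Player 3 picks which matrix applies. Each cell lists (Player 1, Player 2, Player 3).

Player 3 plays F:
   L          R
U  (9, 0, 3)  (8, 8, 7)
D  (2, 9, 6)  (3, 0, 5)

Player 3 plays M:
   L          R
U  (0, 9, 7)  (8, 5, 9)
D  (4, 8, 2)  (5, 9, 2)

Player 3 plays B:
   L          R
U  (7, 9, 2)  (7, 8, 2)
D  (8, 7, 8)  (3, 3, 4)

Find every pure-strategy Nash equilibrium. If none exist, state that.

For each player, find the best response to each opponent profile; mutual best responses are the pure NE.
Player 1 against (L, F): payoffs 9, 2 → best response U.
Player 1 against (L, M): payoffs 0, 4 → best response D.
Player 1 against (L, B): payoffs 7, 8 → best response D.
Player 1 against (R, F): payoffs 8, 3 → best response U.
Player 1 against (R, M): payoffs 8, 5 → best response U.
Player 1 against (R, B): payoffs 7, 3 → best response U.
Player 2 against (U, F): payoffs 0, 8 → best response R.
Player 2 against (U, M): payoffs 9, 5 → best response L.
Player 2 against (U, B): payoffs 9, 8 → best response L.
Player 2 against (D, F): payoffs 9, 0 → best response L.
Player 2 against (D, M): payoffs 8, 9 → best response R.
Player 2 against (D, B): payoffs 7, 3 → best response L.
Player 3 against (U, L): payoffs 3, 7, 2 → best response M.
Player 3 against (U, R): payoffs 7, 9, 2 → best response M.
Player 3 against (D, L): payoffs 6, 2, 8 → best response B.
Player 3 against (D, R): payoffs 5, 2, 4 → best response F.
Mutual best responses: (D, L, B).

(D, L, B)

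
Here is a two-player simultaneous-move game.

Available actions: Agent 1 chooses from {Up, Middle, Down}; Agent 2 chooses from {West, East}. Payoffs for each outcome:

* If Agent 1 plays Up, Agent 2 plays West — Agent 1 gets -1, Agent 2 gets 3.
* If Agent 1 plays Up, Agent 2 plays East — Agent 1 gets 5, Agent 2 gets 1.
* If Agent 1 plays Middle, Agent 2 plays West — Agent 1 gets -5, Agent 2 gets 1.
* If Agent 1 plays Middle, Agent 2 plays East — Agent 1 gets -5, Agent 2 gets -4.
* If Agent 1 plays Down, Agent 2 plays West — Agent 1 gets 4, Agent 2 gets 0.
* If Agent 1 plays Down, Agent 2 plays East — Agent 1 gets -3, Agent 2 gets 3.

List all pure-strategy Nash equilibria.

For each strategy profile, look for a profitable unilateral deviation.
(Up, West): Agent 1 can switch to Down (-1 → 4). Not NE.
(Up, East): Agent 2 can switch to West (1 → 3). Not NE.
(Middle, West): Agent 1 can switch to Up (-5 → -1). Not NE.
(Middle, East): Agent 1 can switch to Up (-5 → 5). Not NE.
(Down, West): Agent 2 can switch to East (0 → 3). Not NE.
(Down, East): Agent 1 can switch to Up (-3 → 5). Not NE.

This game has no pure Nash equilibrium.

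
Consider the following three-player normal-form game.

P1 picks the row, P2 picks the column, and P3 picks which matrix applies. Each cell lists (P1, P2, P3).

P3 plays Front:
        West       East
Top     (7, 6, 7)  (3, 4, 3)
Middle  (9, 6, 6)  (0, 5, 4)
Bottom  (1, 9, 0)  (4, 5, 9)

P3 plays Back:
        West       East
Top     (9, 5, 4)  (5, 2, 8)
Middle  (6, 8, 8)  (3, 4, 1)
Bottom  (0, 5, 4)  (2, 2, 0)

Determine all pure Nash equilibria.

This game has no pure Nash equilibrium.

P1 against (West, Front): payoffs 7, 9, 1 → best response Middle.
P1 against (West, Back): payoffs 9, 6, 0 → best response Top.
P1 against (East, Front): payoffs 3, 0, 4 → best response Bottom.
P1 against (East, Back): payoffs 5, 3, 2 → best response Top.
P2 against (Top, Front): payoffs 6, 4 → best response West.
P2 against (Top, Back): payoffs 5, 2 → best response West.
P2 against (Middle, Front): payoffs 6, 5 → best response West.
P2 against (Middle, Back): payoffs 8, 4 → best response West.
P2 against (Bottom, Front): payoffs 9, 5 → best response West.
P2 against (Bottom, Back): payoffs 5, 2 → best response West.
P3 against (Top, West): payoffs 7, 4 → best response Front.
P3 against (Top, East): payoffs 3, 8 → best response Back.
P3 against (Middle, West): payoffs 6, 8 → best response Back.
P3 against (Middle, East): payoffs 4, 1 → best response Front.
P3 against (Bottom, West): payoffs 0, 4 → best response Back.
P3 against (Bottom, East): payoffs 9, 0 → best response Front.
No profile is a mutual best response for all players.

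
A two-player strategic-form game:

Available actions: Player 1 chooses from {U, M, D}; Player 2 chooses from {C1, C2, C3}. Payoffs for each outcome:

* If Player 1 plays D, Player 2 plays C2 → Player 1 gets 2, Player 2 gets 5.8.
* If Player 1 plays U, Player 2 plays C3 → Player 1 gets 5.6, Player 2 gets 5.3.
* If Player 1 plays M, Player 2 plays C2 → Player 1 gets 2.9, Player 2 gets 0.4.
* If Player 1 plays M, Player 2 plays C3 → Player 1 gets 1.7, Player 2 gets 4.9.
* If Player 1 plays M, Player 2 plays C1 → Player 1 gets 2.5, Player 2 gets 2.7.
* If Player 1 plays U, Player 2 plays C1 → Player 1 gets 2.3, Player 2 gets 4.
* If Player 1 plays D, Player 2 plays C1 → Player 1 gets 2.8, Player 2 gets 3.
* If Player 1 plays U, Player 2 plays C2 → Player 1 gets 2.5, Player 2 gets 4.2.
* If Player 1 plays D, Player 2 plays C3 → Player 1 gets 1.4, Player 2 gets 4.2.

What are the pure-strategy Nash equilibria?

(U, C3)

(U, C1): Player 1 can switch to M (2.3 → 2.5). Not NE.
(U, C2): Player 1 can switch to M (2.5 → 2.9). Not NE.
(U, C3): Player 1 gets 5.6, best alternative 1.7; Player 2 gets 5.3, best alternative 4.2. No profitable deviation — NE.
(M, C1): Player 1 can switch to D (2.5 → 2.8). Not NE.
(M, C2): Player 2 can switch to C1 (0.4 → 2.7). Not NE.
(M, C3): Player 1 can switch to U (1.7 → 5.6). Not NE.
(D, C1): Player 2 can switch to C2 (3 → 5.8). Not NE.
(D, C2): Player 1 can switch to U (2 → 2.5). Not NE.
(D, C3): Player 1 can switch to U (1.4 → 5.6). Not NE.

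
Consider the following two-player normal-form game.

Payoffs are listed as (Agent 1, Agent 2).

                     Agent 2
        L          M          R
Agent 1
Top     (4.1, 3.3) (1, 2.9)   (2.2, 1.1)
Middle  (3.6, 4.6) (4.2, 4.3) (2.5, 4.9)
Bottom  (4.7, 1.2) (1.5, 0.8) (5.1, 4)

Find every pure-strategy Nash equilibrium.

Pure NE: (Bottom, R)

(Top, L): Agent 1 can switch to Bottom (4.1 → 4.7). Not NE.
(Top, M): Agent 1 can switch to Middle (1 → 4.2). Not NE.
(Top, R): Agent 1 can switch to Middle (2.2 → 2.5). Not NE.
(Middle, L): Agent 1 can switch to Top (3.6 → 4.1). Not NE.
(Middle, M): Agent 2 can switch to L (4.3 → 4.6). Not NE.
(Middle, R): Agent 1 can switch to Bottom (2.5 → 5.1). Not NE.
(Bottom, L): Agent 2 can switch to R (1.2 → 4). Not NE.
(Bottom, M): Agent 1 can switch to Middle (1.5 → 4.2). Not NE.
(Bottom, R): Agent 1 gets 5.1, best alternative 2.5; Agent 2 gets 4, best alternative 1.2. No profitable deviation — NE.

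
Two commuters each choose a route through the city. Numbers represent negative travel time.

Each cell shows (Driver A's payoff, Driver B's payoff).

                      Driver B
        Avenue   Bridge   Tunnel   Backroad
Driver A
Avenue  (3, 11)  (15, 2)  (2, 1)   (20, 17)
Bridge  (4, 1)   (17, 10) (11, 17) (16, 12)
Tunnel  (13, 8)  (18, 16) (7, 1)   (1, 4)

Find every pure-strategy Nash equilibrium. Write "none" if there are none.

(Avenue, Backroad) and (Bridge, Tunnel) and (Tunnel, Bridge)

Driver A against Avenue: payoffs 3, 4, 13 → best response Tunnel.
Driver A against Bridge: payoffs 15, 17, 18 → best response Tunnel.
Driver A against Tunnel: payoffs 2, 11, 7 → best response Bridge.
Driver A against Backroad: payoffs 20, 16, 1 → best response Avenue.
Driver B against Avenue: payoffs 11, 2, 1, 17 → best response Backroad.
Driver B against Bridge: payoffs 1, 10, 17, 12 → best response Tunnel.
Driver B against Tunnel: payoffs 8, 16, 1, 4 → best response Bridge.
Mutual best responses: (Avenue, Backroad); (Bridge, Tunnel); (Tunnel, Bridge).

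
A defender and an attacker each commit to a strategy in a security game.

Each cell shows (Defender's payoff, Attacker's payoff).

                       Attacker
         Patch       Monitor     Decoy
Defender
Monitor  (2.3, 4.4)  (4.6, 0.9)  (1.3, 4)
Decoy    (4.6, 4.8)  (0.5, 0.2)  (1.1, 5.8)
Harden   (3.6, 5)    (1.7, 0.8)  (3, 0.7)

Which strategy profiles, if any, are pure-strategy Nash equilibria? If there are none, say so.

none

Mark each player's best response to every combination of opponents' strategies; a profile where every player is best-responding is a pure Nash equilibrium.
Defender against Patch: payoffs 2.3, 4.6, 3.6 → best response Decoy.
Defender against Monitor: payoffs 4.6, 0.5, 1.7 → best response Monitor.
Defender against Decoy: payoffs 1.3, 1.1, 3 → best response Harden.
Attacker against Monitor: payoffs 4.4, 0.9, 4 → best response Patch.
Attacker against Decoy: payoffs 4.8, 0.2, 5.8 → best response Decoy.
Attacker against Harden: payoffs 5, 0.8, 0.7 → best response Patch.
No profile is a mutual best response for all players.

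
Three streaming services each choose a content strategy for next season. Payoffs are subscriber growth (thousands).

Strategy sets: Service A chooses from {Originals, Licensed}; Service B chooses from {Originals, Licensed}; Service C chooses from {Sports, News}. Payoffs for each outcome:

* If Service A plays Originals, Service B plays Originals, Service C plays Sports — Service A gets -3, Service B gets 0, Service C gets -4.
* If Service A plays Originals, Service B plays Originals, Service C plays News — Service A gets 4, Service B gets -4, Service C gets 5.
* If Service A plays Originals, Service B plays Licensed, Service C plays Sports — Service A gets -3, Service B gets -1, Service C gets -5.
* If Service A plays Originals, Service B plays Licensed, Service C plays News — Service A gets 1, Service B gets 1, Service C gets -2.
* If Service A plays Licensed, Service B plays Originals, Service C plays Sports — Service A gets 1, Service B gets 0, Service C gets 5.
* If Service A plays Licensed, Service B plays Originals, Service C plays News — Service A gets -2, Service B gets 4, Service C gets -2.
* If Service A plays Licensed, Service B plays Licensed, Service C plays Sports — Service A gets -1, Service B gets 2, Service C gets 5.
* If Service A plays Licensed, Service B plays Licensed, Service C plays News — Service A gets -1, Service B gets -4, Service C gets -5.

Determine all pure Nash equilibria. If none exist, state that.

For each strategy profile, look for a profitable unilateral deviation.
(Originals, Originals, Sports): Service A can switch to Licensed (-3 → 1). Not NE.
(Originals, Originals, News): Service B can switch to Licensed (-4 → 1). Not NE.
(Originals, Licensed, Sports): Service A can switch to Licensed (-3 → -1). Not NE.
(Originals, Licensed, News): Service A gets 1, best alternative -1; Service B gets 1, best alternative -4; Service C gets -2, best alternative -5. No profitable deviation — NE.
(Licensed, Originals, Sports): Service B can switch to Licensed (0 → 2). Not NE.
(Licensed, Originals, News): Service A can switch to Originals (-2 → 4). Not NE.
(Licensed, Licensed, Sports): Service A gets -1, best alternative -3; Service B gets 2, best alternative 0; Service C gets 5, best alternative -5. No profitable deviation — NE.
(Licensed, Licensed, News): Service A can switch to Originals (-1 → 1). Not NE.

Pure-strategy Nash equilibria: (Originals, Licensed, News); (Licensed, Licensed, Sports)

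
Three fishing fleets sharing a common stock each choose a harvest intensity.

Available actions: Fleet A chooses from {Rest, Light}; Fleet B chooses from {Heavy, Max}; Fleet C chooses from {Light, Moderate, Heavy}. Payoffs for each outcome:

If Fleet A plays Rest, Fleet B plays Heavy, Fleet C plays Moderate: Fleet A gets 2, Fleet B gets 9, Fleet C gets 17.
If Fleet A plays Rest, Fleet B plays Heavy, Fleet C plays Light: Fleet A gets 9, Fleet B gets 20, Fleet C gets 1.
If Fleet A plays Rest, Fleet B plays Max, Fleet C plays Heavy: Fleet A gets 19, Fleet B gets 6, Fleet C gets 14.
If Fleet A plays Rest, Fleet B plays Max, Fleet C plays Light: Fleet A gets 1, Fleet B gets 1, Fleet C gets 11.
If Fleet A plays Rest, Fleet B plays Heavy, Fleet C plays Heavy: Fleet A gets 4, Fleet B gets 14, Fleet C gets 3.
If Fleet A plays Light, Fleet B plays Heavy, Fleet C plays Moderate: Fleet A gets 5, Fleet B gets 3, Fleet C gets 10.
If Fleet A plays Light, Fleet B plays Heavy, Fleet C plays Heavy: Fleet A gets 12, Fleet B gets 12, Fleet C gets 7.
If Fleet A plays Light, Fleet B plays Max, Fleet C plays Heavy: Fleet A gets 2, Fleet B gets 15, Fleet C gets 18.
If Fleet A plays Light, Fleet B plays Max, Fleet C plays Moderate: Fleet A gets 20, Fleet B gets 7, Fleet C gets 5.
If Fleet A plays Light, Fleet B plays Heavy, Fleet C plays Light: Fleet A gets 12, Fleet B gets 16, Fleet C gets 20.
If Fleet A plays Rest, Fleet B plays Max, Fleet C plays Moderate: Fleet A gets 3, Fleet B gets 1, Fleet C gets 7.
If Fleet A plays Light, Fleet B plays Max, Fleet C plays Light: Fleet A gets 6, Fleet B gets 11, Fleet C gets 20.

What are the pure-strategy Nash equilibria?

Pure NE: (Light, Heavy, Light)

(Rest, Heavy, Light): Fleet A can switch to Light (9 → 12). Not NE.
(Rest, Heavy, Moderate): Fleet A can switch to Light (2 → 5). Not NE.
(Rest, Heavy, Heavy): Fleet A can switch to Light (4 → 12). Not NE.
(Rest, Max, Light): Fleet A can switch to Light (1 → 6). Not NE.
(Rest, Max, Moderate): Fleet A can switch to Light (3 → 20). Not NE.
(Rest, Max, Heavy): Fleet B can switch to Heavy (6 → 14). Not NE.
(Light, Heavy, Light): Fleet A gets 12, best alternative 9; Fleet B gets 16, best alternative 11; Fleet C gets 20, best alternative 10. No profitable deviation — NE.
(Light, Heavy, Moderate): Fleet B can switch to Max (3 → 7). Not NE.
(Light, Heavy, Heavy): Fleet B can switch to Max (12 → 15). Not NE.
(The remaining 3 profiles each have a profitable deviation by the same check.)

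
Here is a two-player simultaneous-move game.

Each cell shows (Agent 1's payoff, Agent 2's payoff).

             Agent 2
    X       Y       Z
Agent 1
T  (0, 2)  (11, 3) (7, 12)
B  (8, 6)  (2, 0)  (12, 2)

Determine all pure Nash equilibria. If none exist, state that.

Pure NE: (B, X)

For each strategy profile, look for a profitable unilateral deviation.
(T, X): Agent 1 can switch to B (0 → 8). Not NE.
(T, Y): Agent 2 can switch to Z (3 → 12). Not NE.
(T, Z): Agent 1 can switch to B (7 → 12). Not NE.
(B, X): Agent 1 gets 8, best alternative 0; Agent 2 gets 6, best alternative 2. No profitable deviation — NE.
(B, Y): Agent 1 can switch to T (2 → 11). Not NE.
(B, Z): Agent 2 can switch to X (2 → 6). Not NE.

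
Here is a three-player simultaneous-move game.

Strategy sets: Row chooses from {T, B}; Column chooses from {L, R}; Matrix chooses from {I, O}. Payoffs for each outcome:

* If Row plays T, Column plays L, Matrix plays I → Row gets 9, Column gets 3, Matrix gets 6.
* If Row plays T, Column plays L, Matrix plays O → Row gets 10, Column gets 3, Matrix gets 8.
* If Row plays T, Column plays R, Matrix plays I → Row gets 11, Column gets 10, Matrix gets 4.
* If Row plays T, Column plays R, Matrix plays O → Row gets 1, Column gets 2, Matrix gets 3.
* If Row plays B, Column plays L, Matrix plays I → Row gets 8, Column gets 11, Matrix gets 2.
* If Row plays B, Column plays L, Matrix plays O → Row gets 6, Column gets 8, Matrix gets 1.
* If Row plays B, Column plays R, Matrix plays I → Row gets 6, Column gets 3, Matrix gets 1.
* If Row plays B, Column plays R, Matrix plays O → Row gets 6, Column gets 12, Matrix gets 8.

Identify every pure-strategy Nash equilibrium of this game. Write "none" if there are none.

(T, L, O), (T, R, I), (B, R, O)

Row against (L, I): payoffs 9, 8 → best response T.
Row against (L, O): payoffs 10, 6 → best response T.
Row against (R, I): payoffs 11, 6 → best response T.
Row against (R, O): payoffs 1, 6 → best response B.
Column against (T, I): payoffs 3, 10 → best response R.
Column against (T, O): payoffs 3, 2 → best response L.
Column against (B, I): payoffs 11, 3 → best response L.
Column against (B, O): payoffs 8, 12 → best response R.
Matrix against (T, L): payoffs 6, 8 → best response O.
Matrix against (T, R): payoffs 4, 3 → best response I.
Matrix against (B, L): payoffs 2, 1 → best response I.
Matrix against (B, R): payoffs 1, 8 → best response O.
Mutual best responses: (T, L, O); (T, R, I); (B, R, O).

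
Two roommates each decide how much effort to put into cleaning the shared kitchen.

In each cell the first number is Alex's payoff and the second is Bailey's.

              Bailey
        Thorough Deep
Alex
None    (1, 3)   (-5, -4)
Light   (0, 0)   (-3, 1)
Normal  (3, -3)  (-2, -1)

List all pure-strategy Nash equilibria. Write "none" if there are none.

(Normal, Deep)

For each player, find the best response to each opponent profile; mutual best responses are the pure NE.
Alex against Thorough: payoffs 1, 0, 3 → best response Normal.
Alex against Deep: payoffs -5, -3, -2 → best response Normal.
Bailey against None: payoffs 3, -4 → best response Thorough.
Bailey against Light: payoffs 0, 1 → best response Deep.
Bailey against Normal: payoffs -3, -1 → best response Deep.
Mutual best responses: (Normal, Deep).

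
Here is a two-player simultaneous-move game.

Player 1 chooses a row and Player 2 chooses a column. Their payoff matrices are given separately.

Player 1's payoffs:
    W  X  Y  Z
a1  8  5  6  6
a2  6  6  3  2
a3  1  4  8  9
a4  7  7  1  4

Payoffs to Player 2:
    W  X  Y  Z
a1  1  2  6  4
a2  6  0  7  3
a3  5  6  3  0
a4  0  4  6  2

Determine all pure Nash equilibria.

Player 1 against W: payoffs 8, 6, 1, 7 → best response a1.
Player 1 against X: payoffs 5, 6, 4, 7 → best response a4.
Player 1 against Y: payoffs 6, 3, 8, 1 → best response a3.
Player 1 against Z: payoffs 6, 2, 9, 4 → best response a3.
Player 2 against a1: payoffs 1, 2, 6, 4 → best response Y.
Player 2 against a2: payoffs 6, 0, 7, 3 → best response Y.
Player 2 against a3: payoffs 5, 6, 3, 0 → best response X.
Player 2 against a4: payoffs 0, 4, 6, 2 → best response Y.
No profile is a mutual best response for all players.

This game has no pure Nash equilibrium.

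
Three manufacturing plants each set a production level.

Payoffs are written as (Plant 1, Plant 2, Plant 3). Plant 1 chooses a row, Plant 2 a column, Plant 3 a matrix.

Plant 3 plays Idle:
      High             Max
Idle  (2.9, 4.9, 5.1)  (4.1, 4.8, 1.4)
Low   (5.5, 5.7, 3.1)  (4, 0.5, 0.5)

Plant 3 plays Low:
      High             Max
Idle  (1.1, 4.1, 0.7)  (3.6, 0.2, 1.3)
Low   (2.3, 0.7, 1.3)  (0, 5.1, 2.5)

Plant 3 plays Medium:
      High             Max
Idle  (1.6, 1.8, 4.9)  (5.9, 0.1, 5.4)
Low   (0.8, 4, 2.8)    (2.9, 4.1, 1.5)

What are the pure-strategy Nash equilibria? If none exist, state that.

(Low, High, Idle)

Plant 1 against (High, Idle): payoffs 2.9, 5.5 → best response Low.
Plant 1 against (High, Low): payoffs 1.1, 2.3 → best response Low.
Plant 1 against (High, Medium): payoffs 1.6, 0.8 → best response Idle.
Plant 1 against (Max, Idle): payoffs 4.1, 4 → best response Idle.
Plant 1 against (Max, Low): payoffs 3.6, 0 → best response Idle.
Plant 1 against (Max, Medium): payoffs 5.9, 2.9 → best response Idle.
Plant 2 against (Idle, Idle): payoffs 4.9, 4.8 → best response High.
Plant 2 against (Idle, Low): payoffs 4.1, 0.2 → best response High.
Plant 2 against (Idle, Medium): payoffs 1.8, 0.1 → best response High.
Plant 2 against (Low, Idle): payoffs 5.7, 0.5 → best response High.
Plant 2 against (Low, Low): payoffs 0.7, 5.1 → best response Max.
Plant 2 against (Low, Medium): payoffs 4, 4.1 → best response Max.
Plant 3 against (Idle, High): payoffs 5.1, 0.7, 4.9 → best response Idle.
Plant 3 against (Idle, Max): payoffs 1.4, 1.3, 5.4 → best response Medium.
Plant 3 against (Low, High): payoffs 3.1, 1.3, 2.8 → best response Idle.
Plant 3 against (Low, Max): payoffs 0.5, 2.5, 1.5 → best response Low.
Mutual best responses: (Low, High, Idle).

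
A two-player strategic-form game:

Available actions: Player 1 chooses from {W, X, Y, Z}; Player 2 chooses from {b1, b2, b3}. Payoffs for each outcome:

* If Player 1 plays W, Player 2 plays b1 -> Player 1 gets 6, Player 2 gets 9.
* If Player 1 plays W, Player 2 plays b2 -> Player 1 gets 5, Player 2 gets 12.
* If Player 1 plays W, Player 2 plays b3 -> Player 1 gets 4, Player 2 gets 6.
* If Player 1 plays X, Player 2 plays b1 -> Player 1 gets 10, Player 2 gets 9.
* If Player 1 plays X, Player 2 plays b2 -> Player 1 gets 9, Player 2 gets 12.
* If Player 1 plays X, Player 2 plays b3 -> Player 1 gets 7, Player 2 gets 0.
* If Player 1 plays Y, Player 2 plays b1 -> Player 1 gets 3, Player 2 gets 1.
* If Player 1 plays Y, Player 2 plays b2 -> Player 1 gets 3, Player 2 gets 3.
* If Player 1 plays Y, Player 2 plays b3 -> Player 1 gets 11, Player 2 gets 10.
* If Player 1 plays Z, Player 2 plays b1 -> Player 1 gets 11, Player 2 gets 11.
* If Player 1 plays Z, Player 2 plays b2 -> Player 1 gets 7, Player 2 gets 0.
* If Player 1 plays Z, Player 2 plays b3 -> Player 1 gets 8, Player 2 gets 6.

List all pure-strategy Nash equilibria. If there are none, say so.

The pure Nash equilibria are (X, b2) and (Y, b3) and (Z, b1).

Player 1 against b1: payoffs 6, 10, 3, 11 → best response Z.
Player 1 against b2: payoffs 5, 9, 3, 7 → best response X.
Player 1 against b3: payoffs 4, 7, 11, 8 → best response Y.
Player 2 against W: payoffs 9, 12, 6 → best response b2.
Player 2 against X: payoffs 9, 12, 0 → best response b2.
Player 2 against Y: payoffs 1, 3, 10 → best response b3.
Player 2 against Z: payoffs 11, 0, 6 → best response b1.
Mutual best responses: (X, b2); (Y, b3); (Z, b1).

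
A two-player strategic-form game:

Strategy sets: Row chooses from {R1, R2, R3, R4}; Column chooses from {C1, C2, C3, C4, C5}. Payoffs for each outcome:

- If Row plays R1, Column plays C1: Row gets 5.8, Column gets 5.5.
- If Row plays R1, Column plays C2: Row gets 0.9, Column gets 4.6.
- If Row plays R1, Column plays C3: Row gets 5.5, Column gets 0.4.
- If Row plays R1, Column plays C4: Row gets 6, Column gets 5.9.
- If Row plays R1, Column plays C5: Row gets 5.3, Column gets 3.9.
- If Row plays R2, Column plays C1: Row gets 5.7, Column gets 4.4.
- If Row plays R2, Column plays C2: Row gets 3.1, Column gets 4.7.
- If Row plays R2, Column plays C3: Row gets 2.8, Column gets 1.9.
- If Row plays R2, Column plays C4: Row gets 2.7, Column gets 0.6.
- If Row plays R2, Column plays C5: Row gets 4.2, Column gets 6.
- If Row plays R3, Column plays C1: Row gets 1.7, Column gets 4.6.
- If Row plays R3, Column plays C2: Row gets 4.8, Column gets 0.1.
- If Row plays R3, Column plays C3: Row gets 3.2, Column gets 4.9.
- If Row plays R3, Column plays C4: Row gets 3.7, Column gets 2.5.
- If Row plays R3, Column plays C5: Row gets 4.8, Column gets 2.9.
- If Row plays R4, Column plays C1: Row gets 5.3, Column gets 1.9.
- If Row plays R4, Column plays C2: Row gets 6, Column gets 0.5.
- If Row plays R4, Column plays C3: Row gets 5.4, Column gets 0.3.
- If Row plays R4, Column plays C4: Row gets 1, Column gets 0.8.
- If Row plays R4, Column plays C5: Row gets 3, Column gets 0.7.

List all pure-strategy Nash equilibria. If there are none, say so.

Row against C1: payoffs 5.8, 5.7, 1.7, 5.3 → best response R1.
Row against C2: payoffs 0.9, 3.1, 4.8, 6 → best response R4.
Row against C3: payoffs 5.5, 2.8, 3.2, 5.4 → best response R1.
Row against C4: payoffs 6, 2.7, 3.7, 1 → best response R1.
Row against C5: payoffs 5.3, 4.2, 4.8, 3 → best response R1.
Column against R1: payoffs 5.5, 4.6, 0.4, 5.9, 3.9 → best response C4.
Column against R2: payoffs 4.4, 4.7, 1.9, 0.6, 6 → best response C5.
Column against R3: payoffs 4.6, 0.1, 4.9, 2.5, 2.9 → best response C3.
Column against R4: payoffs 1.9, 0.5, 0.3, 0.8, 0.7 → best response C1.
Mutual best responses: (R1, C4).

(R1, C4)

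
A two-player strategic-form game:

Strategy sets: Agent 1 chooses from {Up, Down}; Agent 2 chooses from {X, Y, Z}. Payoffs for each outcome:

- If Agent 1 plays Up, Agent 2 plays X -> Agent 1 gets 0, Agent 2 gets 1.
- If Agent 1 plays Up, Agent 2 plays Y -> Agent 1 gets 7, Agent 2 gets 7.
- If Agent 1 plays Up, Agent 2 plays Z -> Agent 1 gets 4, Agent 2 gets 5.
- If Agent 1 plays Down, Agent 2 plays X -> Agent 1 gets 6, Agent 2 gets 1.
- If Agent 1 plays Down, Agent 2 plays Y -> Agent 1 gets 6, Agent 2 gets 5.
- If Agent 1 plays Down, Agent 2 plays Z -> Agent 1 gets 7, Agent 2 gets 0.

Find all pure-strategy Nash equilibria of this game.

(Up, X): Agent 1 can switch to Down (0 → 6). Not NE.
(Up, Y): Agent 1 gets 7, best alternative 6; Agent 2 gets 7, best alternative 5. No profitable deviation — NE.
(Up, Z): Agent 1 can switch to Down (4 → 7). Not NE.
(Down, X): Agent 2 can switch to Y (1 → 5). Not NE.
(Down, Y): Agent 1 can switch to Up (6 → 7). Not NE.
(Down, Z): Agent 2 can switch to X (0 → 1). Not NE.

The unique pure-strategy Nash equilibrium is (Up, Y).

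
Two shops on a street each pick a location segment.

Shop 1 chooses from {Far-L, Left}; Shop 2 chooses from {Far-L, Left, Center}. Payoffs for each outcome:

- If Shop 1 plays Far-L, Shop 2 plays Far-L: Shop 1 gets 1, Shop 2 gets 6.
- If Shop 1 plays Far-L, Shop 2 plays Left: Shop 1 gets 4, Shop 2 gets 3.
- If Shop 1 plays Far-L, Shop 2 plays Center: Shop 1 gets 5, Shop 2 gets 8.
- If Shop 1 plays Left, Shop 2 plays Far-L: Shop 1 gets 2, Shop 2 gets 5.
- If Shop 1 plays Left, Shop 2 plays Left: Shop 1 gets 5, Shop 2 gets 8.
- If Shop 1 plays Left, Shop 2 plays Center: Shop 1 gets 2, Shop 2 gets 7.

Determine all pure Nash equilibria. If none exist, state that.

Shop 1 against Far-L: payoffs 1, 2 → best response Left.
Shop 1 against Left: payoffs 4, 5 → best response Left.
Shop 1 against Center: payoffs 5, 2 → best response Far-L.
Shop 2 against Far-L: payoffs 6, 3, 8 → best response Center.
Shop 2 against Left: payoffs 5, 8, 7 → best response Left.
Mutual best responses: (Far-L, Center); (Left, Left).

The pure Nash equilibria are (Far-L, Center); (Left, Left).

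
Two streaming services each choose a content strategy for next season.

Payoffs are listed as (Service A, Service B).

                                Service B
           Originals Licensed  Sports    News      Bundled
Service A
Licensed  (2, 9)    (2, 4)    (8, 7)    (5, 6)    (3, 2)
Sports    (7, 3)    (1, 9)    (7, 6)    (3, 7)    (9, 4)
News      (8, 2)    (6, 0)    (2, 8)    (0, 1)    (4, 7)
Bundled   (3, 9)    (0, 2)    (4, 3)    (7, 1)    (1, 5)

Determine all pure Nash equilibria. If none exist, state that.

Service A against Originals: payoffs 2, 7, 8, 3 → best response News.
Service A against Licensed: payoffs 2, 1, 6, 0 → best response News.
Service A against Sports: payoffs 8, 7, 2, 4 → best response Licensed.
Service A against News: payoffs 5, 3, 0, 7 → best response Bundled.
Service A against Bundled: payoffs 3, 9, 4, 1 → best response Sports.
Service B against Licensed: payoffs 9, 4, 7, 6, 2 → best response Originals.
Service B against Sports: payoffs 3, 9, 6, 7, 4 → best response Licensed.
Service B against News: payoffs 2, 0, 8, 1, 7 → best response Sports.
Service B against Bundled: payoffs 9, 2, 3, 1, 5 → best response Originals.
No profile is a mutual best response for all players.

There is no pure-strategy Nash equilibrium.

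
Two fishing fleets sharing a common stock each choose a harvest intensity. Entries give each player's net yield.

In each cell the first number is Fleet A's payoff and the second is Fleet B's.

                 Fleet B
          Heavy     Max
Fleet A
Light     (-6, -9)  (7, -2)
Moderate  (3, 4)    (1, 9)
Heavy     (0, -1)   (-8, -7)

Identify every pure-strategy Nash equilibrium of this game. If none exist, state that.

Pure NE: (Light, Max)

Check each profile: it is a Nash equilibrium iff no player can strictly gain by switching unilaterally.
(Light, Heavy): Fleet A can switch to Moderate (-6 → 3). Not NE.
(Light, Max): Fleet A gets 7, best alternative 1; Fleet B gets -2, best alternative -9. No profitable deviation — NE.
(Moderate, Heavy): Fleet B can switch to Max (4 → 9). Not NE.
(Moderate, Max): Fleet A can switch to Light (1 → 7). Not NE.
(Heavy, Heavy): Fleet A can switch to Moderate (0 → 3). Not NE.
(Heavy, Max): Fleet A can switch to Light (-8 → 7). Not NE.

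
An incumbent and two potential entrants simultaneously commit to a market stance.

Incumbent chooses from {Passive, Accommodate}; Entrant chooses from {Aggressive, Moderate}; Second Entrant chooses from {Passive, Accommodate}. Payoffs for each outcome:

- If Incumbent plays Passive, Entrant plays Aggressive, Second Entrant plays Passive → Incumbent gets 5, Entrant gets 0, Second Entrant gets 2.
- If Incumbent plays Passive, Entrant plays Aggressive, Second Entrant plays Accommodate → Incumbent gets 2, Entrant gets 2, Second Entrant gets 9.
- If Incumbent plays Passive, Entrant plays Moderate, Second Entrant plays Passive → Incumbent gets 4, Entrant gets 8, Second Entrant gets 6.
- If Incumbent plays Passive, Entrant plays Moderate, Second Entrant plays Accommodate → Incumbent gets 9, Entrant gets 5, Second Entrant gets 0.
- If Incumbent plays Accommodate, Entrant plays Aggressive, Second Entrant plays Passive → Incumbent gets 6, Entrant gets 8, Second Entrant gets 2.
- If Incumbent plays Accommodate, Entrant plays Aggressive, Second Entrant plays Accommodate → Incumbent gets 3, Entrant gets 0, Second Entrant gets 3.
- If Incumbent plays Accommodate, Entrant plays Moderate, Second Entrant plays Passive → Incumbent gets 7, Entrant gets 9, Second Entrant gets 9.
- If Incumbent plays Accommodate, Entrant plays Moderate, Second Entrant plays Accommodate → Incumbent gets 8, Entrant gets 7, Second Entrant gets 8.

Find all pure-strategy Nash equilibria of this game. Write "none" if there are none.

Incumbent against (Aggressive, Passive): payoffs 5, 6 → best response Accommodate.
Incumbent against (Aggressive, Accommodate): payoffs 2, 3 → best response Accommodate.
Incumbent against (Moderate, Passive): payoffs 4, 7 → best response Accommodate.
Incumbent against (Moderate, Accommodate): payoffs 9, 8 → best response Passive.
Entrant against (Passive, Passive): payoffs 0, 8 → best response Moderate.
Entrant against (Passive, Accommodate): payoffs 2, 5 → best response Moderate.
Entrant against (Accommodate, Passive): payoffs 8, 9 → best response Moderate.
Entrant against (Accommodate, Accommodate): payoffs 0, 7 → best response Moderate.
Second Entrant against (Passive, Aggressive): payoffs 2, 9 → best response Accommodate.
Second Entrant against (Passive, Moderate): payoffs 6, 0 → best response Passive.
Second Entrant against (Accommodate, Aggressive): payoffs 2, 3 → best response Accommodate.
Second Entrant against (Accommodate, Moderate): payoffs 9, 8 → best response Passive.
Mutual best responses: (Accommodate, Moderate, Passive).

Pure NE: (Accommodate, Moderate, Passive)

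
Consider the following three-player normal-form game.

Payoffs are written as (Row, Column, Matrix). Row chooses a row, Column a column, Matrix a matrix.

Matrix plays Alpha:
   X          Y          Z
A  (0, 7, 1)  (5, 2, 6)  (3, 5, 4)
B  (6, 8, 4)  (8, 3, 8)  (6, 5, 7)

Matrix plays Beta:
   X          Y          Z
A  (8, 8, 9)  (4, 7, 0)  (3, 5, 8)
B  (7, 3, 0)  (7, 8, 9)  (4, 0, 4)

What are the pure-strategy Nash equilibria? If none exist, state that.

(A, X, Beta), (B, X, Alpha), (B, Y, Beta)

Row against (X, Alpha): payoffs 0, 6 → best response B.
Row against (X, Beta): payoffs 8, 7 → best response A.
Row against (Y, Alpha): payoffs 5, 8 → best response B.
Row against (Y, Beta): payoffs 4, 7 → best response B.
Row against (Z, Alpha): payoffs 3, 6 → best response B.
Row against (Z, Beta): payoffs 3, 4 → best response B.
Column against (A, Alpha): payoffs 7, 2, 5 → best response X.
Column against (A, Beta): payoffs 8, 7, 5 → best response X.
Column against (B, Alpha): payoffs 8, 3, 5 → best response X.
Column against (B, Beta): payoffs 3, 8, 0 → best response Y.
Matrix against (A, X): payoffs 1, 9 → best response Beta.
Matrix against (A, Y): payoffs 6, 0 → best response Alpha.
Matrix against (A, Z): payoffs 4, 8 → best response Beta.
Matrix against (B, X): payoffs 4, 0 → best response Alpha.
Matrix against (B, Y): payoffs 8, 9 → best response Beta.
Matrix against (B, Z): payoffs 7, 4 → best response Alpha.
Mutual best responses: (A, X, Beta); (B, X, Alpha); (B, Y, Beta).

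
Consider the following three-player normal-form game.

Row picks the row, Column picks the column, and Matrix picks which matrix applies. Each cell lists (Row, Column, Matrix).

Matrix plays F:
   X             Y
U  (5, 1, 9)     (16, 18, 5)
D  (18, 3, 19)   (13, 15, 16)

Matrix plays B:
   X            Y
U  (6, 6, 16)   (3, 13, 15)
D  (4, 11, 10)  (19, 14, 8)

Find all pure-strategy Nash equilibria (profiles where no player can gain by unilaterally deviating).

(U, X, F): Row can switch to D (5 → 18). Not NE.
(U, X, B): Column can switch to Y (6 → 13). Not NE.
(U, Y, F): Matrix can switch to B (5 → 15). Not NE.
(U, Y, B): Row can switch to D (3 → 19). Not NE.
(D, X, F): Column can switch to Y (3 → 15). Not NE.
(D, X, B): Row can switch to U (4 → 6). Not NE.
(D, Y, F): Row can switch to U (13 → 16). Not NE.
(D, Y, B): Matrix can switch to F (8 → 16). Not NE.

This game has no pure Nash equilibrium.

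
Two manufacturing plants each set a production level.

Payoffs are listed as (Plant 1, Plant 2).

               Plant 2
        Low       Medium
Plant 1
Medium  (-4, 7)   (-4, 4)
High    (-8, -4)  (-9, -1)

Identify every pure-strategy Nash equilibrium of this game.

Plant 1 against Low: payoffs -4, -8 → best response Medium.
Plant 1 against Medium: payoffs -4, -9 → best response Medium.
Plant 2 against Medium: payoffs 7, 4 → best response Low.
Plant 2 against High: payoffs -4, -1 → best response Medium.
Mutual best responses: (Medium, Low).

Pure NE: (Medium, Low)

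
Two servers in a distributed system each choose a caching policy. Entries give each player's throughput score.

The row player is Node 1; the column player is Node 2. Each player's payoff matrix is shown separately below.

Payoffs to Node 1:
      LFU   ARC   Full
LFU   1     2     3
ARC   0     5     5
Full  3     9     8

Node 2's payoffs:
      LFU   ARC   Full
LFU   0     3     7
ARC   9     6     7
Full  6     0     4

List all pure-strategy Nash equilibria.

(LFU, LFU): Node 1 can switch to Full (1 → 3). Not NE.
(LFU, ARC): Node 1 can switch to ARC (2 → 5). Not NE.
(LFU, Full): Node 1 can switch to ARC (3 → 5). Not NE.
(ARC, LFU): Node 1 can switch to LFU (0 → 1). Not NE.
(ARC, ARC): Node 1 can switch to Full (5 → 9). Not NE.
(ARC, Full): Node 1 can switch to Full (5 → 8). Not NE.
(Full, LFU): Node 1 gets 3, best alternative 1; Node 2 gets 6, best alternative 4. No profitable deviation — NE.
(Full, ARC): Node 2 can switch to LFU (0 → 6). Not NE.
(Full, Full): Node 2 can switch to LFU (4 → 6). Not NE.

(Full, LFU)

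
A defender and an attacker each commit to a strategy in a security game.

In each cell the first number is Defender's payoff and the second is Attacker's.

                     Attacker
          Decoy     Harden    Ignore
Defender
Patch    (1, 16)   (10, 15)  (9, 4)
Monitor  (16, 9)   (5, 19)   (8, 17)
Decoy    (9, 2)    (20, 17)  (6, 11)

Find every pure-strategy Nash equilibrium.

Pure NE: (Decoy, Harden)

Defender against Decoy: payoffs 1, 16, 9 → best response Monitor.
Defender against Harden: payoffs 10, 5, 20 → best response Decoy.
Defender against Ignore: payoffs 9, 8, 6 → best response Patch.
Attacker against Patch: payoffs 16, 15, 4 → best response Decoy.
Attacker against Monitor: payoffs 9, 19, 17 → best response Harden.
Attacker against Decoy: payoffs 2, 17, 11 → best response Harden.
Mutual best responses: (Decoy, Harden).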